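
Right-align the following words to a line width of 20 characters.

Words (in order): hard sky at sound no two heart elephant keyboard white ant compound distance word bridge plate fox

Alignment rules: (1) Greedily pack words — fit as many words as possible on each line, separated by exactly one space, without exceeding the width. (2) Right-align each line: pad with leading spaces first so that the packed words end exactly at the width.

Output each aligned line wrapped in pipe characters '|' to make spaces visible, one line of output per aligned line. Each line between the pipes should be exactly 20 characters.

Answer: |hard sky at sound no|
|  two heart elephant|
|  keyboard white ant|
|   compound distance|
|   word bridge plate|
|                 fox|

Derivation:
Line 1: ['hard', 'sky', 'at', 'sound', 'no'] (min_width=20, slack=0)
Line 2: ['two', 'heart', 'elephant'] (min_width=18, slack=2)
Line 3: ['keyboard', 'white', 'ant'] (min_width=18, slack=2)
Line 4: ['compound', 'distance'] (min_width=17, slack=3)
Line 5: ['word', 'bridge', 'plate'] (min_width=17, slack=3)
Line 6: ['fox'] (min_width=3, slack=17)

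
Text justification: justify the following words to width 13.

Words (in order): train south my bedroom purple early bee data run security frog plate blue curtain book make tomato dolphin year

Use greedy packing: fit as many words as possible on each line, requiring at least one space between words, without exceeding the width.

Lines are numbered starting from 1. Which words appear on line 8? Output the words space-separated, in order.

Line 1: ['train', 'south'] (min_width=11, slack=2)
Line 2: ['my', 'bedroom'] (min_width=10, slack=3)
Line 3: ['purple', 'early'] (min_width=12, slack=1)
Line 4: ['bee', 'data', 'run'] (min_width=12, slack=1)
Line 5: ['security', 'frog'] (min_width=13, slack=0)
Line 6: ['plate', 'blue'] (min_width=10, slack=3)
Line 7: ['curtain', 'book'] (min_width=12, slack=1)
Line 8: ['make', 'tomato'] (min_width=11, slack=2)
Line 9: ['dolphin', 'year'] (min_width=12, slack=1)

Answer: make tomato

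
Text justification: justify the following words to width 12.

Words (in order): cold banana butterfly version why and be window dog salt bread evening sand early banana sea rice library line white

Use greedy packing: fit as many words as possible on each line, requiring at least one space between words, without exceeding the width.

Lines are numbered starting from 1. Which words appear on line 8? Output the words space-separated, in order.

Answer: early banana

Derivation:
Line 1: ['cold', 'banana'] (min_width=11, slack=1)
Line 2: ['butterfly'] (min_width=9, slack=3)
Line 3: ['version', 'why'] (min_width=11, slack=1)
Line 4: ['and', 'be'] (min_width=6, slack=6)
Line 5: ['window', 'dog'] (min_width=10, slack=2)
Line 6: ['salt', 'bread'] (min_width=10, slack=2)
Line 7: ['evening', 'sand'] (min_width=12, slack=0)
Line 8: ['early', 'banana'] (min_width=12, slack=0)
Line 9: ['sea', 'rice'] (min_width=8, slack=4)
Line 10: ['library', 'line'] (min_width=12, slack=0)
Line 11: ['white'] (min_width=5, slack=7)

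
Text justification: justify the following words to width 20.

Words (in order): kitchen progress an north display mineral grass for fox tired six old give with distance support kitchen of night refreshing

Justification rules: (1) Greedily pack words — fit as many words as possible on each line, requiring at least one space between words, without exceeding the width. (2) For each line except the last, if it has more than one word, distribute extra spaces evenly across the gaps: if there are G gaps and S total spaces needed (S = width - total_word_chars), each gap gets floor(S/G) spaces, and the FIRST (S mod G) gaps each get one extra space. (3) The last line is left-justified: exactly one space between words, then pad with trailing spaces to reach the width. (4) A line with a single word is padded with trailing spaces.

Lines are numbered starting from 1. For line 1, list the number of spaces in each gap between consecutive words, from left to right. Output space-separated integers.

Answer: 2 1

Derivation:
Line 1: ['kitchen', 'progress', 'an'] (min_width=19, slack=1)
Line 2: ['north', 'display'] (min_width=13, slack=7)
Line 3: ['mineral', 'grass', 'for'] (min_width=17, slack=3)
Line 4: ['fox', 'tired', 'six', 'old'] (min_width=17, slack=3)
Line 5: ['give', 'with', 'distance'] (min_width=18, slack=2)
Line 6: ['support', 'kitchen', 'of'] (min_width=18, slack=2)
Line 7: ['night', 'refreshing'] (min_width=16, slack=4)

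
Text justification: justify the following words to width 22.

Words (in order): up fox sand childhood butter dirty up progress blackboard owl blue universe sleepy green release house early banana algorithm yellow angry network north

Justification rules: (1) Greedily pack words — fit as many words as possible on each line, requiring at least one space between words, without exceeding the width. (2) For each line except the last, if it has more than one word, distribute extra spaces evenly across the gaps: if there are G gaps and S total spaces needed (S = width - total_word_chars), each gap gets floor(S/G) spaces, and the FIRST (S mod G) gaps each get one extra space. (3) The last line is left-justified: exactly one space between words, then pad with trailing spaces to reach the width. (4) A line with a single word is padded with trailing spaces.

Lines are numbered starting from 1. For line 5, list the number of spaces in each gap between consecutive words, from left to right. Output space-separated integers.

Answer: 2 2

Derivation:
Line 1: ['up', 'fox', 'sand', 'childhood'] (min_width=21, slack=1)
Line 2: ['butter', 'dirty', 'up'] (min_width=15, slack=7)
Line 3: ['progress', 'blackboard'] (min_width=19, slack=3)
Line 4: ['owl', 'blue', 'universe'] (min_width=17, slack=5)
Line 5: ['sleepy', 'green', 'release'] (min_width=20, slack=2)
Line 6: ['house', 'early', 'banana'] (min_width=18, slack=4)
Line 7: ['algorithm', 'yellow', 'angry'] (min_width=22, slack=0)
Line 8: ['network', 'north'] (min_width=13, slack=9)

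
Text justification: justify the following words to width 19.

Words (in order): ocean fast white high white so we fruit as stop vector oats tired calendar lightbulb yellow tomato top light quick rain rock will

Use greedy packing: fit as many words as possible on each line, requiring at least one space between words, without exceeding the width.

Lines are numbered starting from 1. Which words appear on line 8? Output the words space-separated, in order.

Line 1: ['ocean', 'fast', 'white'] (min_width=16, slack=3)
Line 2: ['high', 'white', 'so', 'we'] (min_width=16, slack=3)
Line 3: ['fruit', 'as', 'stop'] (min_width=13, slack=6)
Line 4: ['vector', 'oats', 'tired'] (min_width=17, slack=2)
Line 5: ['calendar', 'lightbulb'] (min_width=18, slack=1)
Line 6: ['yellow', 'tomato', 'top'] (min_width=17, slack=2)
Line 7: ['light', 'quick', 'rain'] (min_width=16, slack=3)
Line 8: ['rock', 'will'] (min_width=9, slack=10)

Answer: rock will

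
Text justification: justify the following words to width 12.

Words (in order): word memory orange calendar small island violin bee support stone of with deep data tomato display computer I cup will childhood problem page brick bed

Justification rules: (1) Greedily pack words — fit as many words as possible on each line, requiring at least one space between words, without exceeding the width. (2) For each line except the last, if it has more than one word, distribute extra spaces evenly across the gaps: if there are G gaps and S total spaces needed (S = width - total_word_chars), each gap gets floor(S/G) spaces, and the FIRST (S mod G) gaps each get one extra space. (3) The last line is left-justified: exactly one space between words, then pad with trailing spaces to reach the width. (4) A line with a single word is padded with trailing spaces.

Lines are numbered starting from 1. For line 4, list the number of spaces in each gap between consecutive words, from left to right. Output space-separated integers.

Answer: 1

Derivation:
Line 1: ['word', 'memory'] (min_width=11, slack=1)
Line 2: ['orange'] (min_width=6, slack=6)
Line 3: ['calendar'] (min_width=8, slack=4)
Line 4: ['small', 'island'] (min_width=12, slack=0)
Line 5: ['violin', 'bee'] (min_width=10, slack=2)
Line 6: ['support'] (min_width=7, slack=5)
Line 7: ['stone', 'of'] (min_width=8, slack=4)
Line 8: ['with', 'deep'] (min_width=9, slack=3)
Line 9: ['data', 'tomato'] (min_width=11, slack=1)
Line 10: ['display'] (min_width=7, slack=5)
Line 11: ['computer', 'I'] (min_width=10, slack=2)
Line 12: ['cup', 'will'] (min_width=8, slack=4)
Line 13: ['childhood'] (min_width=9, slack=3)
Line 14: ['problem', 'page'] (min_width=12, slack=0)
Line 15: ['brick', 'bed'] (min_width=9, slack=3)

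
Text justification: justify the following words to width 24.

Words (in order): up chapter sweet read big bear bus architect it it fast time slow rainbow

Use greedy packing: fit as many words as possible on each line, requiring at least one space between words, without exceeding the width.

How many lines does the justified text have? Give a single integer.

Line 1: ['up', 'chapter', 'sweet', 'read'] (min_width=21, slack=3)
Line 2: ['big', 'bear', 'bus', 'architect'] (min_width=22, slack=2)
Line 3: ['it', 'it', 'fast', 'time', 'slow'] (min_width=20, slack=4)
Line 4: ['rainbow'] (min_width=7, slack=17)
Total lines: 4

Answer: 4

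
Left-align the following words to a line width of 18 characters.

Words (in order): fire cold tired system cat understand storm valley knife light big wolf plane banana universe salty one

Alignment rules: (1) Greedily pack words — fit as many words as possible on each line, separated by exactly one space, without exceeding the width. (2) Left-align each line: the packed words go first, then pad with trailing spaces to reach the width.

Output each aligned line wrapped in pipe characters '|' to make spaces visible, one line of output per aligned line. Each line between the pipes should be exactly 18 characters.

Line 1: ['fire', 'cold', 'tired'] (min_width=15, slack=3)
Line 2: ['system', 'cat'] (min_width=10, slack=8)
Line 3: ['understand', 'storm'] (min_width=16, slack=2)
Line 4: ['valley', 'knife', 'light'] (min_width=18, slack=0)
Line 5: ['big', 'wolf', 'plane'] (min_width=14, slack=4)
Line 6: ['banana', 'universe'] (min_width=15, slack=3)
Line 7: ['salty', 'one'] (min_width=9, slack=9)

Answer: |fire cold tired   |
|system cat        |
|understand storm  |
|valley knife light|
|big wolf plane    |
|banana universe   |
|salty one         |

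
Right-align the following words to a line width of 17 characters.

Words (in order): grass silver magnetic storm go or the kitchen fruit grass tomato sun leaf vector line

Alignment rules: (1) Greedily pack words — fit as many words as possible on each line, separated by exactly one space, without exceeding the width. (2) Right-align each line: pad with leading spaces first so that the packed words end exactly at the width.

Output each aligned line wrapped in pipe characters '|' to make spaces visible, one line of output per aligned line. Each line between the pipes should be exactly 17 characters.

Answer: |     grass silver|
|magnetic storm go|
|   or the kitchen|
|      fruit grass|
|  tomato sun leaf|
|      vector line|

Derivation:
Line 1: ['grass', 'silver'] (min_width=12, slack=5)
Line 2: ['magnetic', 'storm', 'go'] (min_width=17, slack=0)
Line 3: ['or', 'the', 'kitchen'] (min_width=14, slack=3)
Line 4: ['fruit', 'grass'] (min_width=11, slack=6)
Line 5: ['tomato', 'sun', 'leaf'] (min_width=15, slack=2)
Line 6: ['vector', 'line'] (min_width=11, slack=6)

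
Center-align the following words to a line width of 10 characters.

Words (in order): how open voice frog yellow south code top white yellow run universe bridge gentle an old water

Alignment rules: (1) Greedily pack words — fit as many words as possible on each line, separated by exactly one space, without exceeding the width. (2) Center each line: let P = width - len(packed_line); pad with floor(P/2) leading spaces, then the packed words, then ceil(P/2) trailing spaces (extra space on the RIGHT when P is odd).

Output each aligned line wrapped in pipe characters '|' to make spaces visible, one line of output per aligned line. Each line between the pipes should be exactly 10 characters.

Line 1: ['how', 'open'] (min_width=8, slack=2)
Line 2: ['voice', 'frog'] (min_width=10, slack=0)
Line 3: ['yellow'] (min_width=6, slack=4)
Line 4: ['south', 'code'] (min_width=10, slack=0)
Line 5: ['top', 'white'] (min_width=9, slack=1)
Line 6: ['yellow', 'run'] (min_width=10, slack=0)
Line 7: ['universe'] (min_width=8, slack=2)
Line 8: ['bridge'] (min_width=6, slack=4)
Line 9: ['gentle', 'an'] (min_width=9, slack=1)
Line 10: ['old', 'water'] (min_width=9, slack=1)

Answer: | how open |
|voice frog|
|  yellow  |
|south code|
|top white |
|yellow run|
| universe |
|  bridge  |
|gentle an |
|old water |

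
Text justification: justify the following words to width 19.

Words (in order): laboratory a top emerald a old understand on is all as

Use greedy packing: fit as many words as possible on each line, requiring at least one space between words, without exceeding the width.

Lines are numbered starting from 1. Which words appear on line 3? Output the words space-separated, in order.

Line 1: ['laboratory', 'a', 'top'] (min_width=16, slack=3)
Line 2: ['emerald', 'a', 'old'] (min_width=13, slack=6)
Line 3: ['understand', 'on', 'is'] (min_width=16, slack=3)
Line 4: ['all', 'as'] (min_width=6, slack=13)

Answer: understand on is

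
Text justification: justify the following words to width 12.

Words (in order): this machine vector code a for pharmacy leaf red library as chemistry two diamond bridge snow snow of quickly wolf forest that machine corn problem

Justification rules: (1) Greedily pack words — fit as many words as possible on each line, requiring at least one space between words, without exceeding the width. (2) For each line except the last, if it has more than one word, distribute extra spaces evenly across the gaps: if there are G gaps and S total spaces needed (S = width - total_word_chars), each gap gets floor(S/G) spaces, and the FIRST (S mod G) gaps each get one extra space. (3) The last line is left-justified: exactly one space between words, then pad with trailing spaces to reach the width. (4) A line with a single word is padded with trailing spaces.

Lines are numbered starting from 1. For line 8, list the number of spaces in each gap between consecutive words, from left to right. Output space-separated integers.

Line 1: ['this', 'machine'] (min_width=12, slack=0)
Line 2: ['vector', 'code'] (min_width=11, slack=1)
Line 3: ['a', 'for'] (min_width=5, slack=7)
Line 4: ['pharmacy'] (min_width=8, slack=4)
Line 5: ['leaf', 'red'] (min_width=8, slack=4)
Line 6: ['library', 'as'] (min_width=10, slack=2)
Line 7: ['chemistry'] (min_width=9, slack=3)
Line 8: ['two', 'diamond'] (min_width=11, slack=1)
Line 9: ['bridge', 'snow'] (min_width=11, slack=1)
Line 10: ['snow', 'of'] (min_width=7, slack=5)
Line 11: ['quickly', 'wolf'] (min_width=12, slack=0)
Line 12: ['forest', 'that'] (min_width=11, slack=1)
Line 13: ['machine', 'corn'] (min_width=12, slack=0)
Line 14: ['problem'] (min_width=7, slack=5)

Answer: 2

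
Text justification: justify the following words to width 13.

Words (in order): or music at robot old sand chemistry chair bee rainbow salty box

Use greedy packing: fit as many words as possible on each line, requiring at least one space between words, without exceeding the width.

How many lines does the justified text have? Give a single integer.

Line 1: ['or', 'music', 'at'] (min_width=11, slack=2)
Line 2: ['robot', 'old'] (min_width=9, slack=4)
Line 3: ['sand'] (min_width=4, slack=9)
Line 4: ['chemistry'] (min_width=9, slack=4)
Line 5: ['chair', 'bee'] (min_width=9, slack=4)
Line 6: ['rainbow', 'salty'] (min_width=13, slack=0)
Line 7: ['box'] (min_width=3, slack=10)
Total lines: 7

Answer: 7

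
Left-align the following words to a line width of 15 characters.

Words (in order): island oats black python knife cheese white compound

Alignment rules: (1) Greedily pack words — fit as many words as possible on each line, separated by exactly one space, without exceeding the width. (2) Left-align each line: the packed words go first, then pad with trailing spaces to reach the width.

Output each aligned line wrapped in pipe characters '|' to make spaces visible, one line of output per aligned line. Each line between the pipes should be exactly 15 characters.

Answer: |island oats    |
|black python   |
|knife cheese   |
|white compound |

Derivation:
Line 1: ['island', 'oats'] (min_width=11, slack=4)
Line 2: ['black', 'python'] (min_width=12, slack=3)
Line 3: ['knife', 'cheese'] (min_width=12, slack=3)
Line 4: ['white', 'compound'] (min_width=14, slack=1)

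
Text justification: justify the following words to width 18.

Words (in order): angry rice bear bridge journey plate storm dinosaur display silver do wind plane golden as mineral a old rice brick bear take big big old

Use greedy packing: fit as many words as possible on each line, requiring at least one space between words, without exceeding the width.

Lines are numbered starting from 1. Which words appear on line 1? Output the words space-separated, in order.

Line 1: ['angry', 'rice', 'bear'] (min_width=15, slack=3)
Line 2: ['bridge', 'journey'] (min_width=14, slack=4)
Line 3: ['plate', 'storm'] (min_width=11, slack=7)
Line 4: ['dinosaur', 'display'] (min_width=16, slack=2)
Line 5: ['silver', 'do', 'wind'] (min_width=14, slack=4)
Line 6: ['plane', 'golden', 'as'] (min_width=15, slack=3)
Line 7: ['mineral', 'a', 'old', 'rice'] (min_width=18, slack=0)
Line 8: ['brick', 'bear', 'take'] (min_width=15, slack=3)
Line 9: ['big', 'big', 'old'] (min_width=11, slack=7)

Answer: angry rice bear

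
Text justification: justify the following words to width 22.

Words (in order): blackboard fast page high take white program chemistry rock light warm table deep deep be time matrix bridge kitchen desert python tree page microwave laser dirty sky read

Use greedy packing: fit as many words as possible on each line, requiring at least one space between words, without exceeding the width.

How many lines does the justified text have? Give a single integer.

Line 1: ['blackboard', 'fast', 'page'] (min_width=20, slack=2)
Line 2: ['high', 'take', 'white'] (min_width=15, slack=7)
Line 3: ['program', 'chemistry', 'rock'] (min_width=22, slack=0)
Line 4: ['light', 'warm', 'table', 'deep'] (min_width=21, slack=1)
Line 5: ['deep', 'be', 'time', 'matrix'] (min_width=19, slack=3)
Line 6: ['bridge', 'kitchen', 'desert'] (min_width=21, slack=1)
Line 7: ['python', 'tree', 'page'] (min_width=16, slack=6)
Line 8: ['microwave', 'laser', 'dirty'] (min_width=21, slack=1)
Line 9: ['sky', 'read'] (min_width=8, slack=14)
Total lines: 9

Answer: 9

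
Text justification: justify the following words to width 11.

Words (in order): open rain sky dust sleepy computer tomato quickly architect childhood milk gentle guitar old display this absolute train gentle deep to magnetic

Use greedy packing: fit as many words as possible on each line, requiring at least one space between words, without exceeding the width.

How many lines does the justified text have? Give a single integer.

Answer: 16

Derivation:
Line 1: ['open', 'rain'] (min_width=9, slack=2)
Line 2: ['sky', 'dust'] (min_width=8, slack=3)
Line 3: ['sleepy'] (min_width=6, slack=5)
Line 4: ['computer'] (min_width=8, slack=3)
Line 5: ['tomato'] (min_width=6, slack=5)
Line 6: ['quickly'] (min_width=7, slack=4)
Line 7: ['architect'] (min_width=9, slack=2)
Line 8: ['childhood'] (min_width=9, slack=2)
Line 9: ['milk', 'gentle'] (min_width=11, slack=0)
Line 10: ['guitar', 'old'] (min_width=10, slack=1)
Line 11: ['display'] (min_width=7, slack=4)
Line 12: ['this'] (min_width=4, slack=7)
Line 13: ['absolute'] (min_width=8, slack=3)
Line 14: ['train'] (min_width=5, slack=6)
Line 15: ['gentle', 'deep'] (min_width=11, slack=0)
Line 16: ['to', 'magnetic'] (min_width=11, slack=0)
Total lines: 16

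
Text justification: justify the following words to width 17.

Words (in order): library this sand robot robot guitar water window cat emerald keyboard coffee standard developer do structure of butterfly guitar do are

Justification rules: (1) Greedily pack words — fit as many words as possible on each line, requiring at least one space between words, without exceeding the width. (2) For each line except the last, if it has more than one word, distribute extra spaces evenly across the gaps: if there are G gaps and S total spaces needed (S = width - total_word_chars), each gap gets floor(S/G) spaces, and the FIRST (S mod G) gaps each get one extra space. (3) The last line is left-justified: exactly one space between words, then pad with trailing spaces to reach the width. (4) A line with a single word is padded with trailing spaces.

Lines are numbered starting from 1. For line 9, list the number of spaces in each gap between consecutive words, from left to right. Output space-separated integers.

Line 1: ['library', 'this', 'sand'] (min_width=17, slack=0)
Line 2: ['robot', 'robot'] (min_width=11, slack=6)
Line 3: ['guitar', 'water'] (min_width=12, slack=5)
Line 4: ['window', 'cat'] (min_width=10, slack=7)
Line 5: ['emerald', 'keyboard'] (min_width=16, slack=1)
Line 6: ['coffee', 'standard'] (min_width=15, slack=2)
Line 7: ['developer', 'do'] (min_width=12, slack=5)
Line 8: ['structure', 'of'] (min_width=12, slack=5)
Line 9: ['butterfly', 'guitar'] (min_width=16, slack=1)
Line 10: ['do', 'are'] (min_width=6, slack=11)

Answer: 2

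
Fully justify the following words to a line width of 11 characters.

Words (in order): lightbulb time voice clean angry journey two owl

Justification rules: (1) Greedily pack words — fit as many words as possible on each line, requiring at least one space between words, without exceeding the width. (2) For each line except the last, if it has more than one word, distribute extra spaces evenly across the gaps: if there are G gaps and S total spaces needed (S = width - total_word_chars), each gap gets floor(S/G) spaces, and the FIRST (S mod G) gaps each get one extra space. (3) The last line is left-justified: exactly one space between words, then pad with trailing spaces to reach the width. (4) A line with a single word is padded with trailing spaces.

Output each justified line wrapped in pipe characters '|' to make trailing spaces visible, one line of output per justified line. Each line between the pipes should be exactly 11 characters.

Answer: |lightbulb  |
|time  voice|
|clean angry|
|journey two|
|owl        |

Derivation:
Line 1: ['lightbulb'] (min_width=9, slack=2)
Line 2: ['time', 'voice'] (min_width=10, slack=1)
Line 3: ['clean', 'angry'] (min_width=11, slack=0)
Line 4: ['journey', 'two'] (min_width=11, slack=0)
Line 5: ['owl'] (min_width=3, slack=8)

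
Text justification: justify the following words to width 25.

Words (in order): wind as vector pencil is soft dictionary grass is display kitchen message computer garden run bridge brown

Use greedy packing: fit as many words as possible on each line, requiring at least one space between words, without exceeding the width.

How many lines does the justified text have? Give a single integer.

Line 1: ['wind', 'as', 'vector', 'pencil', 'is'] (min_width=24, slack=1)
Line 2: ['soft', 'dictionary', 'grass', 'is'] (min_width=24, slack=1)
Line 3: ['display', 'kitchen', 'message'] (min_width=23, slack=2)
Line 4: ['computer', 'garden', 'run'] (min_width=19, slack=6)
Line 5: ['bridge', 'brown'] (min_width=12, slack=13)
Total lines: 5

Answer: 5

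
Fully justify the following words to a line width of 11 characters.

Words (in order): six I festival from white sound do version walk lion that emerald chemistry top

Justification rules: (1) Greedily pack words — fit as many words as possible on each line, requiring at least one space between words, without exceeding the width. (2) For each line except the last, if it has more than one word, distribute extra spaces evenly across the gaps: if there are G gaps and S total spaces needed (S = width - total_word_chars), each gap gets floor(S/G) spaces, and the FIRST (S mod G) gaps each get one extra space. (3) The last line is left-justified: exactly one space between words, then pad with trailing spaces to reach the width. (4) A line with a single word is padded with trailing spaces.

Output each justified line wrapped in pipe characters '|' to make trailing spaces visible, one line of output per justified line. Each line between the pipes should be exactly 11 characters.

Answer: |six       I|
|festival   |
|from  white|
|sound    do|
|version    |
|walk   lion|
|that       |
|emerald    |
|chemistry  |
|top        |

Derivation:
Line 1: ['six', 'I'] (min_width=5, slack=6)
Line 2: ['festival'] (min_width=8, slack=3)
Line 3: ['from', 'white'] (min_width=10, slack=1)
Line 4: ['sound', 'do'] (min_width=8, slack=3)
Line 5: ['version'] (min_width=7, slack=4)
Line 6: ['walk', 'lion'] (min_width=9, slack=2)
Line 7: ['that'] (min_width=4, slack=7)
Line 8: ['emerald'] (min_width=7, slack=4)
Line 9: ['chemistry'] (min_width=9, slack=2)
Line 10: ['top'] (min_width=3, slack=8)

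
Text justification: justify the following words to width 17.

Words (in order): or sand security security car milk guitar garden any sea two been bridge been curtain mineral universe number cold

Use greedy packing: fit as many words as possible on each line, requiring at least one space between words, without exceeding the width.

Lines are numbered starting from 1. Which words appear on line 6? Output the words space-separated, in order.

Answer: curtain mineral

Derivation:
Line 1: ['or', 'sand', 'security'] (min_width=16, slack=1)
Line 2: ['security', 'car', 'milk'] (min_width=17, slack=0)
Line 3: ['guitar', 'garden', 'any'] (min_width=17, slack=0)
Line 4: ['sea', 'two', 'been'] (min_width=12, slack=5)
Line 5: ['bridge', 'been'] (min_width=11, slack=6)
Line 6: ['curtain', 'mineral'] (min_width=15, slack=2)
Line 7: ['universe', 'number'] (min_width=15, slack=2)
Line 8: ['cold'] (min_width=4, slack=13)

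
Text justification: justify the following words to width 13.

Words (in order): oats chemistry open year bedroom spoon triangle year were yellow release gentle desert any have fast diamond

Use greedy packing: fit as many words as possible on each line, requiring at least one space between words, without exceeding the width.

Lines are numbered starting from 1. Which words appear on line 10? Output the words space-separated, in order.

Line 1: ['oats'] (min_width=4, slack=9)
Line 2: ['chemistry'] (min_width=9, slack=4)
Line 3: ['open', 'year'] (min_width=9, slack=4)
Line 4: ['bedroom', 'spoon'] (min_width=13, slack=0)
Line 5: ['triangle', 'year'] (min_width=13, slack=0)
Line 6: ['were', 'yellow'] (min_width=11, slack=2)
Line 7: ['release'] (min_width=7, slack=6)
Line 8: ['gentle', 'desert'] (min_width=13, slack=0)
Line 9: ['any', 'have', 'fast'] (min_width=13, slack=0)
Line 10: ['diamond'] (min_width=7, slack=6)

Answer: diamond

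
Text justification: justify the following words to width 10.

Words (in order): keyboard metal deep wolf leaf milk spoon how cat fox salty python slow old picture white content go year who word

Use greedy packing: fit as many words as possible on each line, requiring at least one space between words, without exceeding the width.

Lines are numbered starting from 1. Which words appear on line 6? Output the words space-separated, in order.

Line 1: ['keyboard'] (min_width=8, slack=2)
Line 2: ['metal', 'deep'] (min_width=10, slack=0)
Line 3: ['wolf', 'leaf'] (min_width=9, slack=1)
Line 4: ['milk', 'spoon'] (min_width=10, slack=0)
Line 5: ['how', 'cat'] (min_width=7, slack=3)
Line 6: ['fox', 'salty'] (min_width=9, slack=1)
Line 7: ['python'] (min_width=6, slack=4)
Line 8: ['slow', 'old'] (min_width=8, slack=2)
Line 9: ['picture'] (min_width=7, slack=3)
Line 10: ['white'] (min_width=5, slack=5)
Line 11: ['content', 'go'] (min_width=10, slack=0)
Line 12: ['year', 'who'] (min_width=8, slack=2)
Line 13: ['word'] (min_width=4, slack=6)

Answer: fox salty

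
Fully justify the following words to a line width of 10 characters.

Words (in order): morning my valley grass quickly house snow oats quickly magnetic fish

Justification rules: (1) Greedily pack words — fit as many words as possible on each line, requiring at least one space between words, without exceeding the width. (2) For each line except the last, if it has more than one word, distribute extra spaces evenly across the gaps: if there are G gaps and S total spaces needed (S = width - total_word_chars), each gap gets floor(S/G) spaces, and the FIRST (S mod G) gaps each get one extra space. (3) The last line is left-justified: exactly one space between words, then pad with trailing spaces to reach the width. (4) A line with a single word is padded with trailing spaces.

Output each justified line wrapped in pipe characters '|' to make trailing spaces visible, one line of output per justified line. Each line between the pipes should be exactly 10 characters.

Line 1: ['morning', 'my'] (min_width=10, slack=0)
Line 2: ['valley'] (min_width=6, slack=4)
Line 3: ['grass'] (min_width=5, slack=5)
Line 4: ['quickly'] (min_width=7, slack=3)
Line 5: ['house', 'snow'] (min_width=10, slack=0)
Line 6: ['oats'] (min_width=4, slack=6)
Line 7: ['quickly'] (min_width=7, slack=3)
Line 8: ['magnetic'] (min_width=8, slack=2)
Line 9: ['fish'] (min_width=4, slack=6)

Answer: |morning my|
|valley    |
|grass     |
|quickly   |
|house snow|
|oats      |
|quickly   |
|magnetic  |
|fish      |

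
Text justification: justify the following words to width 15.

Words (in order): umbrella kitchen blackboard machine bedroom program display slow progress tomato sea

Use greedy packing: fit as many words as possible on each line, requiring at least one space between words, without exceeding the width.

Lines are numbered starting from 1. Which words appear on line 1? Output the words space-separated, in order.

Line 1: ['umbrella'] (min_width=8, slack=7)
Line 2: ['kitchen'] (min_width=7, slack=8)
Line 3: ['blackboard'] (min_width=10, slack=5)
Line 4: ['machine', 'bedroom'] (min_width=15, slack=0)
Line 5: ['program', 'display'] (min_width=15, slack=0)
Line 6: ['slow', 'progress'] (min_width=13, slack=2)
Line 7: ['tomato', 'sea'] (min_width=10, slack=5)

Answer: umbrella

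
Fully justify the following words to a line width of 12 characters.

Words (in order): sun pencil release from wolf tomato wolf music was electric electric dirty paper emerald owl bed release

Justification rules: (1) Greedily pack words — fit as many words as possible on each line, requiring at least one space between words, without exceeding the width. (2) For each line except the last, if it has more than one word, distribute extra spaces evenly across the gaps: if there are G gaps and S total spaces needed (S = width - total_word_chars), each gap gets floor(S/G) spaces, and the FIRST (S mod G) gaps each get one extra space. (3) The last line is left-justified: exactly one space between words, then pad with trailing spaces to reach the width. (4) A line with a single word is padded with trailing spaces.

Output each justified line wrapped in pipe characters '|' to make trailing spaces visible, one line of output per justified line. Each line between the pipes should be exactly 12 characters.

Line 1: ['sun', 'pencil'] (min_width=10, slack=2)
Line 2: ['release', 'from'] (min_width=12, slack=0)
Line 3: ['wolf', 'tomato'] (min_width=11, slack=1)
Line 4: ['wolf', 'music'] (min_width=10, slack=2)
Line 5: ['was', 'electric'] (min_width=12, slack=0)
Line 6: ['electric'] (min_width=8, slack=4)
Line 7: ['dirty', 'paper'] (min_width=11, slack=1)
Line 8: ['emerald', 'owl'] (min_width=11, slack=1)
Line 9: ['bed', 'release'] (min_width=11, slack=1)

Answer: |sun   pencil|
|release from|
|wolf  tomato|
|wolf   music|
|was electric|
|electric    |
|dirty  paper|
|emerald  owl|
|bed release |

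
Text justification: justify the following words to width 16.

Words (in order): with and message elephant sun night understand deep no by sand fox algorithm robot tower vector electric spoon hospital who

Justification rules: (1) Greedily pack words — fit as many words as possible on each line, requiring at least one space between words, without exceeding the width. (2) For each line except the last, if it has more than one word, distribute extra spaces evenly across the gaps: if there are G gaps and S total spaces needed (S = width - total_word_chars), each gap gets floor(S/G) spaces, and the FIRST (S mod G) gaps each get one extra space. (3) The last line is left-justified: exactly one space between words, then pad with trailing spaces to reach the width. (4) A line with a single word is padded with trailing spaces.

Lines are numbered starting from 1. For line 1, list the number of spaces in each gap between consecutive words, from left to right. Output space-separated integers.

Line 1: ['with', 'and', 'message'] (min_width=16, slack=0)
Line 2: ['elephant', 'sun'] (min_width=12, slack=4)
Line 3: ['night', 'understand'] (min_width=16, slack=0)
Line 4: ['deep', 'no', 'by', 'sand'] (min_width=15, slack=1)
Line 5: ['fox', 'algorithm'] (min_width=13, slack=3)
Line 6: ['robot', 'tower'] (min_width=11, slack=5)
Line 7: ['vector', 'electric'] (min_width=15, slack=1)
Line 8: ['spoon', 'hospital'] (min_width=14, slack=2)
Line 9: ['who'] (min_width=3, slack=13)

Answer: 1 1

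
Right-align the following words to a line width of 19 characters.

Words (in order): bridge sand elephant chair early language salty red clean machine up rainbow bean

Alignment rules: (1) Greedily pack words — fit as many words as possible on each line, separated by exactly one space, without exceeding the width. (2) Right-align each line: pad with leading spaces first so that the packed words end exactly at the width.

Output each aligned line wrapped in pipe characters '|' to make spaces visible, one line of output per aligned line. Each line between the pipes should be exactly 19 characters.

Answer: |        bridge sand|
|     elephant chair|
|     early language|
|    salty red clean|
| machine up rainbow|
|               bean|

Derivation:
Line 1: ['bridge', 'sand'] (min_width=11, slack=8)
Line 2: ['elephant', 'chair'] (min_width=14, slack=5)
Line 3: ['early', 'language'] (min_width=14, slack=5)
Line 4: ['salty', 'red', 'clean'] (min_width=15, slack=4)
Line 5: ['machine', 'up', 'rainbow'] (min_width=18, slack=1)
Line 6: ['bean'] (min_width=4, slack=15)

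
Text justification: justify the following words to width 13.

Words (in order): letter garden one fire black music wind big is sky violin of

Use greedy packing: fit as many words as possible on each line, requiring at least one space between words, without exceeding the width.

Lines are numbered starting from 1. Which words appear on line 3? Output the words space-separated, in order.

Answer: black music

Derivation:
Line 1: ['letter', 'garden'] (min_width=13, slack=0)
Line 2: ['one', 'fire'] (min_width=8, slack=5)
Line 3: ['black', 'music'] (min_width=11, slack=2)
Line 4: ['wind', 'big', 'is'] (min_width=11, slack=2)
Line 5: ['sky', 'violin', 'of'] (min_width=13, slack=0)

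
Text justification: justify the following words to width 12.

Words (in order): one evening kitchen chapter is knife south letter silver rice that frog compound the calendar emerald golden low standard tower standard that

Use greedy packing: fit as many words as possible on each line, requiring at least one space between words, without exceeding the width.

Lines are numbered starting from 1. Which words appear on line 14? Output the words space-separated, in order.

Line 1: ['one', 'evening'] (min_width=11, slack=1)
Line 2: ['kitchen'] (min_width=7, slack=5)
Line 3: ['chapter', 'is'] (min_width=10, slack=2)
Line 4: ['knife', 'south'] (min_width=11, slack=1)
Line 5: ['letter'] (min_width=6, slack=6)
Line 6: ['silver', 'rice'] (min_width=11, slack=1)
Line 7: ['that', 'frog'] (min_width=9, slack=3)
Line 8: ['compound', 'the'] (min_width=12, slack=0)
Line 9: ['calendar'] (min_width=8, slack=4)
Line 10: ['emerald'] (min_width=7, slack=5)
Line 11: ['golden', 'low'] (min_width=10, slack=2)
Line 12: ['standard'] (min_width=8, slack=4)
Line 13: ['tower'] (min_width=5, slack=7)
Line 14: ['standard'] (min_width=8, slack=4)
Line 15: ['that'] (min_width=4, slack=8)

Answer: standard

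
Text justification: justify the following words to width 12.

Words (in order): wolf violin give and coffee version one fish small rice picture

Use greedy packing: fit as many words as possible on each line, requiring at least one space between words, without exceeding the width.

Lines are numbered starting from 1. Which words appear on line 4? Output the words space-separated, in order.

Answer: version one

Derivation:
Line 1: ['wolf', 'violin'] (min_width=11, slack=1)
Line 2: ['give', 'and'] (min_width=8, slack=4)
Line 3: ['coffee'] (min_width=6, slack=6)
Line 4: ['version', 'one'] (min_width=11, slack=1)
Line 5: ['fish', 'small'] (min_width=10, slack=2)
Line 6: ['rice', 'picture'] (min_width=12, slack=0)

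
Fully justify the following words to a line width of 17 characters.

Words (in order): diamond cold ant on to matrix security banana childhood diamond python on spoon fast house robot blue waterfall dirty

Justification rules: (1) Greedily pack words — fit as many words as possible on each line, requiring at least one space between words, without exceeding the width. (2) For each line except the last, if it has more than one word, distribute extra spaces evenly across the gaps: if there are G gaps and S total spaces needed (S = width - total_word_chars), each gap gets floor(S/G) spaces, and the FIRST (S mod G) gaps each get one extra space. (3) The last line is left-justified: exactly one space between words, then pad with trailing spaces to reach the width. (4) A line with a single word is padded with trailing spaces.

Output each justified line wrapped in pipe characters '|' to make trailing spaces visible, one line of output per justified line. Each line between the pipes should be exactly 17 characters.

Answer: |diamond  cold ant|
|on    to   matrix|
|security   banana|
|childhood diamond|
|python  on  spoon|
|fast  house robot|
|blue    waterfall|
|dirty            |

Derivation:
Line 1: ['diamond', 'cold', 'ant'] (min_width=16, slack=1)
Line 2: ['on', 'to', 'matrix'] (min_width=12, slack=5)
Line 3: ['security', 'banana'] (min_width=15, slack=2)
Line 4: ['childhood', 'diamond'] (min_width=17, slack=0)
Line 5: ['python', 'on', 'spoon'] (min_width=15, slack=2)
Line 6: ['fast', 'house', 'robot'] (min_width=16, slack=1)
Line 7: ['blue', 'waterfall'] (min_width=14, slack=3)
Line 8: ['dirty'] (min_width=5, slack=12)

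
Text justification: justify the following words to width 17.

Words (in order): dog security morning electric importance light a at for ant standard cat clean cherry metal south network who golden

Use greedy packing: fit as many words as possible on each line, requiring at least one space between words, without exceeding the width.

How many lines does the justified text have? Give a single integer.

Line 1: ['dog', 'security'] (min_width=12, slack=5)
Line 2: ['morning', 'electric'] (min_width=16, slack=1)
Line 3: ['importance', 'light'] (min_width=16, slack=1)
Line 4: ['a', 'at', 'for', 'ant'] (min_width=12, slack=5)
Line 5: ['standard', 'cat'] (min_width=12, slack=5)
Line 6: ['clean', 'cherry'] (min_width=12, slack=5)
Line 7: ['metal', 'south'] (min_width=11, slack=6)
Line 8: ['network', 'who'] (min_width=11, slack=6)
Line 9: ['golden'] (min_width=6, slack=11)
Total lines: 9

Answer: 9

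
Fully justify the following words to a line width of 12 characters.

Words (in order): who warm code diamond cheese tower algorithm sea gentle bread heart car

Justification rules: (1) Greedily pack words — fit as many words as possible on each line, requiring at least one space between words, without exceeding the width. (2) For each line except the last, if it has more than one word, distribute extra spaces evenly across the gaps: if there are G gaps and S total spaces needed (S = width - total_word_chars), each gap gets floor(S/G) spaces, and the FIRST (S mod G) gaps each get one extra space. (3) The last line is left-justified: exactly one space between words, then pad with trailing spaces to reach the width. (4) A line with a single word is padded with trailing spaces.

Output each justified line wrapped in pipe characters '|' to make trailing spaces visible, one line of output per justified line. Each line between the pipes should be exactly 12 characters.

Answer: |who     warm|
|code diamond|
|cheese tower|
|algorithm   |
|sea   gentle|
|bread  heart|
|car         |

Derivation:
Line 1: ['who', 'warm'] (min_width=8, slack=4)
Line 2: ['code', 'diamond'] (min_width=12, slack=0)
Line 3: ['cheese', 'tower'] (min_width=12, slack=0)
Line 4: ['algorithm'] (min_width=9, slack=3)
Line 5: ['sea', 'gentle'] (min_width=10, slack=2)
Line 6: ['bread', 'heart'] (min_width=11, slack=1)
Line 7: ['car'] (min_width=3, slack=9)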